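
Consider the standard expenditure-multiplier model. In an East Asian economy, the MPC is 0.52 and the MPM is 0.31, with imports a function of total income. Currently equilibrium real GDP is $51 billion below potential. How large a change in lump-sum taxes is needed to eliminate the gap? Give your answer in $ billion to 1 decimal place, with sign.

−$77.5 billion

Spending multiplier = 1/(1 − c + m) = 1/(1 − 0.52 + 0.31) = 1/0.79 ≈ 1.266.
Tax multiplier = −c·k = −0.52/0.79 ≈ −0.658. Need ΔY = +$51 billion, so ΔT = ΔY/(−c·k) = −(+$51 billion) × 0.79 / 0.52 ≈ −$77.5 billion.
The government should cut lump-sum taxes by $77.5 billion.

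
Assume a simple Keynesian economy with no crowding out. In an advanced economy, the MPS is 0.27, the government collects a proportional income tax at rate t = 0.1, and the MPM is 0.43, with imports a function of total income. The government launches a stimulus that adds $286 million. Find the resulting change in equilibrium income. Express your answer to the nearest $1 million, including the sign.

+$370 million

MPC = 1 − MPS = 1 − 0.27 = 0.73.
Government-spending multiplier = 1/(1 − c(1−t) + m) = 1/(1 − 0.73×0.9 + 0.43) = 1/0.773 ≈ 1.294.
ΔY = k × ΔG = (+$286 million) / 0.773 ≈ +$370 million.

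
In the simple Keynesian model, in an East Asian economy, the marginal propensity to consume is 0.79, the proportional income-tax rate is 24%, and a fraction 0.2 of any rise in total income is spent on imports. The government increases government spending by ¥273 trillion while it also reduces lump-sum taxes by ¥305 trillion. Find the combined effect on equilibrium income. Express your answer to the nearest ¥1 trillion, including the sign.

Expenditure multiplier = 1/(1 − c(1−t) + m) = 1/(1 − 0.79×0.76 + 0.2) = 1/0.5996 ≈ 1.668.
ΔG contributes k·ΔG = (+¥273 trillion) / 0.5996 ≈ +¥455.3 trillion.
ΔT of −¥305 trillion changes first-round spending by −c·ΔT = +¥240.95 trillion, contributing k·(−c·ΔT) = (+¥240.95 trillion) / 0.5996 ≈ +¥401.9 trillion.
Net ΔY = k(ΔG − c·ΔT) = (+¥513.95 trillion) / 0.5996 ≈ +¥857 trillion.

+¥857 trillion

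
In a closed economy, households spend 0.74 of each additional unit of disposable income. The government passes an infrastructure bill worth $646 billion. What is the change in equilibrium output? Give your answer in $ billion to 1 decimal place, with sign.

+$2,484.6 billion

Government-spending multiplier = 1/(1 − MPC) = 1/(1 − 0.74) = 1/0.26 ≈ 3.846.
ΔY = k × ΔG = (+$646 billion) / 0.26 ≈ +$2,484.6 billion.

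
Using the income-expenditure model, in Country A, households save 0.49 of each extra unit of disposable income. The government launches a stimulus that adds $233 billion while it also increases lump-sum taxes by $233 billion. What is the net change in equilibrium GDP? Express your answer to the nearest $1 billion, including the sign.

MPC = 1 − MPS = 1 − 0.49 = 0.51.
Expenditure multiplier = 1/(1 − MPC) = 1/(1 − 0.51) = 1/0.49 ≈ 2.041.
ΔG contributes k·ΔG = (+$233 billion) / 0.49 ≈ +$475.5 billion.
ΔT of +$233 billion changes first-round spending by −c·ΔT = −$118.83 billion, contributing k·(−c·ΔT) = (−$118.83 billion) / 0.49 ≈ −$242.5 billion.
With ΔG = ΔT and no other leakages, the balanced-budget multiplier is 1, so ΔY = ΔG = +$233 billion.

+$233 billion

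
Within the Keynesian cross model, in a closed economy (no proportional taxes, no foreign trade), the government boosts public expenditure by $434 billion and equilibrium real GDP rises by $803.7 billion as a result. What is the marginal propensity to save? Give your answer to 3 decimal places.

Implied spending multiplier k = ΔY/ΔG = 803.7/434 ≈ 1.8518.
Since k = 1/(1 − MPC), MPC = 1 − 1/k = 1 − ΔG/ΔY = 1 − 434/803.7 ≈ 0.460.
MPS = 1 − MPC = 0.540.

0.540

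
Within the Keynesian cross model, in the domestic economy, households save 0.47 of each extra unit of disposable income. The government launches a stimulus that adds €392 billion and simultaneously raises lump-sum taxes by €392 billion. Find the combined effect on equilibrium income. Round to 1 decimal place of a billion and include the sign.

+€392.0 billion

MPC = 1 − MPS = 1 − 0.47 = 0.53.
Expenditure multiplier = 1/(1 − MPC) = 1/(1 − 0.53) = 1/0.47 ≈ 2.128.
ΔG contributes k·ΔG = (+€392 billion) / 0.47 ≈ +€834 billion.
ΔT of +€392 billion changes first-round spending by −c·ΔT = −€207.76 billion, contributing k·(−c·ΔT) = (−€207.76 billion) / 0.47 ≈ −€442 billion.
With ΔG = ΔT and no other leakages, the balanced-budget multiplier is 1, so ΔY = ΔG = +€392 billion.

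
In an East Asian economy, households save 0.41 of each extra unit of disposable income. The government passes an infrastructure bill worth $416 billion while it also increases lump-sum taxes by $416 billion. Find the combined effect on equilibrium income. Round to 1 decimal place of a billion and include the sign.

MPC = 1 − MPS = 1 − 0.41 = 0.59.
Expenditure multiplier = 1/(1 − MPC) = 1/(1 − 0.59) = 1/0.41 ≈ 2.439.
ΔG contributes k·ΔG = (+$416 billion) / 0.41 ≈ +$1,014.6 billion.
ΔT of +$416 billion changes first-round spending by −c·ΔT = −$245.44 billion, contributing k·(−c·ΔT) = (−$245.44 billion) / 0.41 ≈ −$598.6 billion.
With ΔG = ΔT and no other leakages, the balanced-budget multiplier is 1, so ΔY = ΔG = +$416 billion.

+$416.0 billion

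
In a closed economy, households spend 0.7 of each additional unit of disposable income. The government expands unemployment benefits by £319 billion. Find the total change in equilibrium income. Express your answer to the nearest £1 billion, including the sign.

+£744 billion

The transfer change shifts disposable income by +£319 billion, so first-round consumption changes by c·ΔTR = 0.7 × (+£319 billion) = +£223.3 billion.
Expenditure multiplier = 1/(1 − MPC) = 1/(1 − 0.7) = 1/0.3 ≈ 3.333.
The transfer multiplier is c × k ≈ 2.333, so ΔY = k × (c·ΔTR) = (+£223.3 billion) / 0.3 ≈ +£744 billion.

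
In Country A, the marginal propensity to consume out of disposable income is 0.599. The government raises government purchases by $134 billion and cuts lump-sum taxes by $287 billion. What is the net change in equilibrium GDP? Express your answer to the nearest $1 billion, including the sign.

+$763 billion

Expenditure multiplier = 1/(1 − MPC) = 1/(1 − 0.599) = 1/0.401 ≈ 2.494.
ΔG contributes k·ΔG = (+$134 billion) / 0.401 ≈ +$334.2 billion.
ΔT of −$287 billion changes first-round spending by −c·ΔT = +$171.913 billion, contributing k·(−c·ΔT) = (+$171.913 billion) / 0.401 ≈ +$428.7 billion.
Net ΔY = k(ΔG − c·ΔT) = (+$305.913 billion) / 0.401 ≈ +$763 billion.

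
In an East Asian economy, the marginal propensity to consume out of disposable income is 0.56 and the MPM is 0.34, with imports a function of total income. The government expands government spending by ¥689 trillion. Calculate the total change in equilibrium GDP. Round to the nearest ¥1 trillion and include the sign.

+¥883 trillion

Government-spending multiplier = 1/(1 − c + m) = 1/(1 − 0.56 + 0.34) = 1/0.78 ≈ 1.282.
ΔY = k × ΔG = (+¥689 trillion) / 0.78 ≈ +¥883 trillion.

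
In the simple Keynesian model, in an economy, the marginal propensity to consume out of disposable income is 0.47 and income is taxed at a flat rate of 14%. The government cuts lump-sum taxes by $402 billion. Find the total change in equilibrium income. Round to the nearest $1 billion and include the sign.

A lump-sum tax change of −$402 billion shifts disposable income by +$402 billion; first-round consumption changes by −c × ΔT = −0.47 × (−$402 billion) = +$188.94 billion.
Expenditure multiplier = 1/(1 − c(1−t)) = 1/(1 − 0.47×0.86) = 1/0.5958 ≈ 1.678.
The tax multiplier is −c × k ≈ −0.789, so ΔY = k × (−c·ΔT) = (+$188.94 billion) / 0.5958 ≈ +$317 billion.

+$317 billion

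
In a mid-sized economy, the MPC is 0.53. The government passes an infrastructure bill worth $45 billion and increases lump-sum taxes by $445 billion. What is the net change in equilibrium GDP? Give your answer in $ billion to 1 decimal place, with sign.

Expenditure multiplier = 1/(1 − MPC) = 1/(1 − 0.53) = 1/0.47 ≈ 2.128.
ΔG contributes k·ΔG = (+$45 billion) / 0.47 ≈ +$95.7 billion.
ΔT of +$445 billion changes first-round spending by −c·ΔT = −$235.85 billion, contributing k·(−c·ΔT) = (−$235.85 billion) / 0.47 ≈ −$501.8 billion.
Net ΔY = k(ΔG − c·ΔT) = (−$190.85 billion) / 0.47 ≈ −$406.1 billion.

−$406.1 billion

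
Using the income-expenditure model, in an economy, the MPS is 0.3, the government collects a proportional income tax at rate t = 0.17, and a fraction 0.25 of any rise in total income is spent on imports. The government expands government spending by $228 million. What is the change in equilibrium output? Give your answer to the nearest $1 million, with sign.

MPC = 1 − MPS = 1 − 0.3 = 0.7.
Spending multiplier = 1/(1 − c(1−t) + m) = 1/(1 − 0.7×0.83 + 0.25) = 1/0.669 ≈ 1.495.
ΔY = k × ΔG = (+$228 million) / 0.669 ≈ +$341 million.

+$341 million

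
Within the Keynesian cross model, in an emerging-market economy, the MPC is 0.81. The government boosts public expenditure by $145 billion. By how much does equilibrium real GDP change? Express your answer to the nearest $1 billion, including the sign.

+$763 billion

Government-spending multiplier = 1/(1 − MPC) = 1/(1 − 0.81) = 1/0.19 ≈ 5.263.
ΔY = k × ΔG = (+$145 billion) / 0.19 ≈ +$763 billion.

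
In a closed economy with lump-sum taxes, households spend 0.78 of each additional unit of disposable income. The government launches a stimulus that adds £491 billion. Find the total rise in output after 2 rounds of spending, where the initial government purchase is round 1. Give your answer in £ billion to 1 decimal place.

£874.0 billion

Round 1 adds ΔG = £491 billion; each later round is MPC = 0.78 times the previous.
After 2 rounds: 491 + 382.98 = ΔG·(1 − c^2)/(1 − c) = 491 × (1 − 0.6084)/0.22 ≈ £874 billion.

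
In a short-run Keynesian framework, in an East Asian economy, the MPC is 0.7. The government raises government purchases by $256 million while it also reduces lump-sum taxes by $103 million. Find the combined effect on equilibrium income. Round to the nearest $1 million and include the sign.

Expenditure multiplier = 1/(1 − MPC) = 1/(1 − 0.7) = 1/0.3 ≈ 3.333.
ΔG contributes k·ΔG = (+$256 million) / 0.3 ≈ +$853.3 million.
ΔT of −$103 million changes first-round spending by −c·ΔT = +$72.1 million, contributing k·(−c·ΔT) = (+$72.1 million) / 0.3 ≈ +$240.3 million.
Net ΔY = k(ΔG − c·ΔT) = (+$328.1 million) / 0.3 ≈ +$1,094 million.

+$1,094 million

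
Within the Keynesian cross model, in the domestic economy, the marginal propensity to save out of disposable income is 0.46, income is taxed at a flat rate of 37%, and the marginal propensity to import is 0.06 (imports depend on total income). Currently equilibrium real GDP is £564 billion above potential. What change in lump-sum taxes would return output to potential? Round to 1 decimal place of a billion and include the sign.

+£751.8 billion

MPC = 1 − MPS = 1 − 0.46 = 0.54.
Spending multiplier = 1/(1 − c(1−t) + m) = 1/(1 − 0.54×0.63 + 0.06) = 1/0.7198 ≈ 1.389.
Tax multiplier = −c·k = −0.54/0.7198 ≈ −0.75. Need ΔY = −£564 billion, so ΔT = ΔY/(−c·k) = −(−£564 billion) × 0.7198 / 0.54 ≈ +£751.8 billion.
The government should raise lump-sum taxes by £751.8 billion.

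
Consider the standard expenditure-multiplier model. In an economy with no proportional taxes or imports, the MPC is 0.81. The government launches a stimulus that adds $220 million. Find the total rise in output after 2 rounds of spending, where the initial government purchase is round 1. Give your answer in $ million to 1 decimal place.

Round 1 adds ΔG = $220 million; each later round is MPC = 0.81 times the previous.
After 2 rounds: 220 + 178.2 = ΔG·(1 − c^2)/(1 − c) = 220 × (1 − 0.6561)/0.19 = $398.2 million.

$398.2 million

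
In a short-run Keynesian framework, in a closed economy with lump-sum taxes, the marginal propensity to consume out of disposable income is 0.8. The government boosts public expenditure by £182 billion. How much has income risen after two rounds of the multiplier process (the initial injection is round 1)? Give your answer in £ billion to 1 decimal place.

£327.6 billion

Round 1 adds ΔG = £182 billion; each later round is MPC = 0.8 times the previous.
After 2 rounds: 182 + 145.6 = ΔG·(1 − c^2)/(1 − c) = 182 × (1 − 0.64)/0.2 = £327.6 billion.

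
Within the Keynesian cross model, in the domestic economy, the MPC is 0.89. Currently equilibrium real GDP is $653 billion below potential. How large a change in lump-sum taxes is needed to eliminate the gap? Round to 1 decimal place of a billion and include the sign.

−$80.7 billion

Spending multiplier = 1/(1 − MPC) = 1/(1 − 0.89) = 1/0.11 ≈ 9.091.
Tax multiplier = −c·k = −0.89/0.11 ≈ −8.091. Need ΔY = +$653 billion, so ΔT = ΔY/(−c·k) = −(+$653 billion) × 0.11 / 0.89 ≈ −$80.7 billion.
The government should cut lump-sum taxes by $80.7 billion.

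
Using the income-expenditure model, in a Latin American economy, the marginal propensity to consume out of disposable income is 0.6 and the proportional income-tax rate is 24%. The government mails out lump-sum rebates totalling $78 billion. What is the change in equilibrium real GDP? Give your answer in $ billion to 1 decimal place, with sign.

A lump-sum tax change of −$78 billion shifts disposable income by +$78 billion; first-round consumption changes by −c × ΔT = −0.6 × (−$78 billion) = +$46.8 billion.
Expenditure multiplier = 1/(1 − c(1−t)) = 1/(1 − 0.6×0.76) = 1/0.544 ≈ 1.838.
The tax multiplier is −c × k ≈ −1.103, so ΔY = k × (−c·ΔT) = (+$46.8 billion) / 0.544 ≈ +$86 billion.

+$86.0 billion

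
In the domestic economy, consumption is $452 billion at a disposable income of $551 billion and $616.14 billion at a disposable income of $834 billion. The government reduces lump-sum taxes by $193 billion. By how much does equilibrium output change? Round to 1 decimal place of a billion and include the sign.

MPC = ΔC/ΔYd = (616.14 − 452)/(834 − 551) = 164.14/283 = 0.58.
A lump-sum tax change of −$193 billion shifts disposable income by +$193 billion; first-round consumption changes by −c × ΔT = −0.58 × (−$193 billion) = +$111.94 billion.
Expenditure multiplier = 1/(1 − MPC) = 1/(1 − 0.58) = 1/0.42 ≈ 2.381.
The tax multiplier is −c × k ≈ −1.381, so ΔY = k × (−c·ΔT) = (+$111.94 billion) / 0.42 ≈ +$266.5 billion.

+$266.5 billion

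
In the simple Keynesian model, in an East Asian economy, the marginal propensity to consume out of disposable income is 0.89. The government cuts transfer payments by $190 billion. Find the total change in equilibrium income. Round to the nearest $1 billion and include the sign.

−$1,537 billion

The transfer change shifts disposable income by −$190 billion, so first-round consumption changes by c·ΔTR = 0.89 × (−$190 billion) = −$169.1 billion.
Expenditure multiplier = 1/(1 − MPC) = 1/(1 − 0.89) = 1/0.11 ≈ 9.091.
The transfer multiplier is c × k ≈ 8.091, so ΔY = k × (c·ΔTR) = (−$169.1 billion) / 0.11 ≈ −$1,537 billion.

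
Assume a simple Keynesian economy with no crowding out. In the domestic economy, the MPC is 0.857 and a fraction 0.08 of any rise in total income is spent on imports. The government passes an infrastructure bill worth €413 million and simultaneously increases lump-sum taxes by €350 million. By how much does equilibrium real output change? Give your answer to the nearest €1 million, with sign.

Expenditure multiplier = 1/(1 − c + m) = 1/(1 − 0.857 + 0.08) = 1/0.223 ≈ 4.484.
ΔG contributes k·ΔG = (+€413 million) / 0.223 ≈ +€1,852 million.
ΔT of +€350 million changes first-round spending by −c·ΔT = −€299.95 million, contributing k·(−c·ΔT) = (−€299.95 million) / 0.223 ≈ −€1,345.1 million.
Net ΔY = k(ΔG − c·ΔT) = (+€113.05 million) / 0.223 ≈ +€507 million.

+€507 million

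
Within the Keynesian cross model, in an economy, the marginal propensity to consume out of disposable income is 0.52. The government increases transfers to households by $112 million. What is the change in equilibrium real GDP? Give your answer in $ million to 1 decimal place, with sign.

+$121.3 million

The transfer change shifts disposable income by +$112 million, so first-round consumption changes by c·ΔTR = 0.52 × (+$112 million) = +$58.24 million.
Expenditure multiplier = 1/(1 − MPC) = 1/(1 − 0.52) = 1/0.48 ≈ 2.083.
The transfer multiplier is c × k ≈ 1.083, so ΔY = k × (c·ΔTR) = (+$58.24 million) / 0.48 ≈ +$121.3 million.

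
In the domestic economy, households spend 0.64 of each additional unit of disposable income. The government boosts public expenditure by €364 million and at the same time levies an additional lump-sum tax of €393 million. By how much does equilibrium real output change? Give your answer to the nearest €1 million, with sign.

+€312 million

Expenditure multiplier = 1/(1 − MPC) = 1/(1 − 0.64) = 1/0.36 ≈ 2.778.
ΔG contributes k·ΔG = (+€364 million) / 0.36 ≈ +€1,011.1 million.
ΔT of +€393 million changes first-round spending by −c·ΔT = −€251.52 million, contributing k·(−c·ΔT) = (−€251.52 million) / 0.36 ≈ −€698.7 million.
Net ΔY = k(ΔG − c·ΔT) = (+€112.48 million) / 0.36 ≈ +€312 million.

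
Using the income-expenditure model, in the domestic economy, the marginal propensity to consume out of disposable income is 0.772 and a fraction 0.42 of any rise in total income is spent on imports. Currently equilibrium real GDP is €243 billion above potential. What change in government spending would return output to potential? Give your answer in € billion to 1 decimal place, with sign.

Spending multiplier = 1/(1 − c + m) = 1/(1 − 0.772 + 0.42) = 1/0.648 ≈ 1.543.
Need ΔY = −€243 billion, so ΔG = ΔY/k = (−€243 billion) × 0.648 ≈ −€157.5 billion.
The government should cut government spending by €157.5 billion.

−€157.5 billion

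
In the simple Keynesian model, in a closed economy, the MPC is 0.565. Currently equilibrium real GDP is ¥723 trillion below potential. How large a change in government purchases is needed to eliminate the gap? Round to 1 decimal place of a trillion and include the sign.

Spending multiplier = 1/(1 − MPC) = 1/(1 − 0.565) = 1/0.435 ≈ 2.299.
Need ΔY = +¥723 trillion, so ΔG = ΔY/k = (+¥723 trillion) × 0.435 ≈ +¥314.5 trillion.
The government should increase government purchases by ¥314.5 trillion.

+¥314.5 trillion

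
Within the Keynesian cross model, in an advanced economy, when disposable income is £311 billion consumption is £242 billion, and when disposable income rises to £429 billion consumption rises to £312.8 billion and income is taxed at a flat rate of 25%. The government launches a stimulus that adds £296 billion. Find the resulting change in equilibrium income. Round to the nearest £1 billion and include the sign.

MPC = ΔC/ΔYd = (312.8 − 242)/(429 − 311) = 70.8/118 = 0.6.
Spending multiplier = 1/(1 − c(1−t)) = 1/(1 − 0.6×0.75) = 1/0.55 ≈ 1.818.
ΔY = k × ΔG = (+£296 billion) / 0.55 ≈ +£538 billion.

+£538 billion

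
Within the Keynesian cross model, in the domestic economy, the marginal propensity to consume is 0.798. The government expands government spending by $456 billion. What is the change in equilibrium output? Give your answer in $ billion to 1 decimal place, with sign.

+$2,257.4 billion

Expenditure multiplier = 1/(1 − MPC) = 1/(1 − 0.798) = 1/0.202 ≈ 4.95.
ΔY = k × ΔG = (+$456 billion) / 0.202 ≈ +$2,257.4 billion.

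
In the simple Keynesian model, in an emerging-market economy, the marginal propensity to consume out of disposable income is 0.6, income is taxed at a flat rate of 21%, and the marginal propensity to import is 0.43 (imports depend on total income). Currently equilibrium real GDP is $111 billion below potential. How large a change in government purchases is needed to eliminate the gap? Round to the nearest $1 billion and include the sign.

Spending multiplier = 1/(1 − c(1−t) + m) = 1/(1 − 0.6×0.79 + 0.43) = 1/0.956 ≈ 1.046.
Need ΔY = +$111 billion, so ΔG = ΔY/k = (+$111 billion) × 0.956 ≈ +$106 billion.
The government should increase government purchases by $106 billion.

+$106 billion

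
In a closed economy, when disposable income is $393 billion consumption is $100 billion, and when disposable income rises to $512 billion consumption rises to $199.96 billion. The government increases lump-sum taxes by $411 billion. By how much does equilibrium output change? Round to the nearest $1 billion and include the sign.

−$2,158 billion

MPC = ΔC/ΔYd = (199.96 − 100)/(512 − 393) = 99.96/119 = 0.84.
A lump-sum tax change of +$411 billion shifts disposable income by −$411 billion; first-round consumption changes by −c × ΔT = −0.84 × (+$411 billion) = −$345.24 billion.
Expenditure multiplier = 1/(1 − MPC) = 1/(1 − 0.84) = 1/0.16 = 6.25.
The tax multiplier is −c × k = −5.25, so ΔY = k × (−c·ΔT) = (−$345.24 billion) / 0.16 ≈ −$2,158 billion.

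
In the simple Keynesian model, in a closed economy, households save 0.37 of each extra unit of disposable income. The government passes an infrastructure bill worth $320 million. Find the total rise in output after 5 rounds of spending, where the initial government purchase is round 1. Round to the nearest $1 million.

$779 million

MPC = 1 − MPS = 1 − 0.37 = 0.63.
Round 1 adds ΔG = $320 million; each later round is MPC = 0.63 times the previous.
After 5 rounds: 320 + 201.6 + 127.008 + 80.01504 + 50.4094752 = ΔG·(1 − c^5)/(1 − c) = 320 × (1 − 0.0992436543)/0.37 ≈ $779 million.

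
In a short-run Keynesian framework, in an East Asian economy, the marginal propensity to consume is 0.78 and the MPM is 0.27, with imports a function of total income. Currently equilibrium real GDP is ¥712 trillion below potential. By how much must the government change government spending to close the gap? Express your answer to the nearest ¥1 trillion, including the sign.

Spending multiplier = 1/(1 − c + m) = 1/(1 − 0.78 + 0.27) = 1/0.49 ≈ 2.041.
Need ΔY = +¥712 trillion, so ΔG = ΔY/k = (+¥712 trillion) × 0.49 ≈ +¥349 trillion.
The government should increase government spending by ¥349 trillion.

+¥349 trillion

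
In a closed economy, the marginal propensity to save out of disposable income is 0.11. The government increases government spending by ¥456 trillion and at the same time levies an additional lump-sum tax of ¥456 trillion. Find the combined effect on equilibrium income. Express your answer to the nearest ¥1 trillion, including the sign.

MPC = 1 − MPS = 1 − 0.11 = 0.89.
Expenditure multiplier = 1/(1 − MPC) = 1/(1 − 0.89) = 1/0.11 ≈ 9.091.
ΔG contributes k·ΔG = (+¥456 trillion) / 0.11 ≈ +¥4,145.5 trillion.
ΔT of +¥456 trillion changes first-round spending by −c·ΔT = −¥405.84 trillion, contributing k·(−c·ΔT) = (−¥405.84 trillion) / 0.11 ≈ −¥3,689.5 trillion.
With ΔG = ΔT and no other leakages, the balanced-budget multiplier is 1, so ΔY = ΔG = +¥456 trillion.

+¥456 trillion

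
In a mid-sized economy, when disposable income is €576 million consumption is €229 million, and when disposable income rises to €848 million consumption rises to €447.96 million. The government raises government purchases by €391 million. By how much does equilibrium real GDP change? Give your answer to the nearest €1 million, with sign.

+€2,005 million

MPC = ΔC/ΔYd = (447.96 − 229)/(848 − 576) = 218.96/272 = 0.805.
Expenditure multiplier = 1/(1 − MPC) = 1/(1 − 0.805) = 1/0.195 ≈ 5.128.
ΔY = k × ΔG = (+€391 million) / 0.195 ≈ +€2,005 million.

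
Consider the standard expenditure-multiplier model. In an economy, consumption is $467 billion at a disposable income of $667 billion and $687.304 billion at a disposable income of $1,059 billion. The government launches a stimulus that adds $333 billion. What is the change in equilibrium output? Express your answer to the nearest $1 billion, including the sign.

MPC = ΔC/ΔYd = (687.304 − 467)/(1,059 − 667) = 220.304/392 = 0.562.
Spending multiplier = 1/(1 − MPC) = 1/(1 − 0.562) = 1/0.438 ≈ 2.283.
ΔY = k × ΔG = (+$333 billion) / 0.438 ≈ +$760 billion.

+$760 billion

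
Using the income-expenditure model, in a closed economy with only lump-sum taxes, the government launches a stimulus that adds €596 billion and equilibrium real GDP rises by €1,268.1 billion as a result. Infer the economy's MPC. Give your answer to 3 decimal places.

Implied spending multiplier k = ΔY/ΔG = 1,268.1/596 ≈ 2.1277.
Since k = 1/(1 − MPC), MPC = 1 − 1/k = 1 − ΔG/ΔY = 1 − 596/1,268.1 ≈ 0.530.

0.530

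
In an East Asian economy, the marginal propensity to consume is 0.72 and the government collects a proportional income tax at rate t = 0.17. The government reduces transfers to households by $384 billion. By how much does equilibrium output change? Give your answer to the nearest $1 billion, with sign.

−$687 billion

The transfer change shifts disposable income by −$384 billion, so first-round consumption changes by c·ΔTR = 0.72 × (−$384 billion) = −$276.48 billion.
Expenditure multiplier = 1/(1 − c(1−t)) = 1/(1 − 0.72×0.83) = 1/0.4024 ≈ 2.485.
The transfer multiplier is c × k ≈ 1.789, so ΔY = k × (c·ΔTR) = (−$276.48 billion) / 0.4024 ≈ −$687 billion.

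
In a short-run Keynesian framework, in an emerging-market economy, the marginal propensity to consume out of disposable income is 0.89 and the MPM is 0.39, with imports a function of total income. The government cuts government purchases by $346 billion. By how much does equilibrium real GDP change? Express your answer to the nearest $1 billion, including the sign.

Government-spending multiplier = 1/(1 − c + m) = 1/(1 − 0.89 + 0.39) = 1/0.5 = 2.
ΔY = k × ΔG = (−$346 billion) / 0.5 = −$692 billion.

−$692 billion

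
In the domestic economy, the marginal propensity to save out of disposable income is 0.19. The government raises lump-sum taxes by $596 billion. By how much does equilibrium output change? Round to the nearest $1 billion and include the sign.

−$2,541 billion

MPC = 1 − MPS = 1 − 0.19 = 0.81.
A lump-sum tax change of +$596 billion shifts disposable income by −$596 billion; first-round consumption changes by −c × ΔT = −0.81 × (+$596 billion) = −$482.76 billion.
Expenditure multiplier = 1/(1 − MPC) = 1/(1 − 0.81) = 1/0.19 ≈ 5.263.
The tax multiplier is −c × k ≈ −4.263, so ΔY = k × (−c·ΔT) = (−$482.76 billion) / 0.19 ≈ −$2,541 billion.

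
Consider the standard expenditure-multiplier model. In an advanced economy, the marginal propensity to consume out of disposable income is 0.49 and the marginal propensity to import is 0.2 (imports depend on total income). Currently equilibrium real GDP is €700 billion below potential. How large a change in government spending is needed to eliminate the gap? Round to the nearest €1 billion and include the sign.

+€497 billion

Spending multiplier = 1/(1 − c + m) = 1/(1 − 0.49 + 0.2) = 1/0.71 ≈ 1.408.
Need ΔY = +€700 billion, so ΔG = ΔY/k = (+€700 billion) × 0.71 = +€497 billion.
The government should increase government spending by €497 billion.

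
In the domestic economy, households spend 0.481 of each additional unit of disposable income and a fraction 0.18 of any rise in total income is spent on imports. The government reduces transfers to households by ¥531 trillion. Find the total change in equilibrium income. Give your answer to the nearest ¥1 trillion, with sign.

−¥365 trillion

The transfer change shifts disposable income by −¥531 trillion, so first-round consumption changes by c·ΔTR = 0.481 × (−¥531 trillion) = −¥255.411 trillion.
Expenditure multiplier = 1/(1 − c + m) = 1/(1 − 0.481 + 0.18) = 1/0.699 ≈ 1.431.
The transfer multiplier is c × k ≈ 0.688, so ΔY = k × (c·ΔTR) = (−¥255.411 trillion) / 0.699 ≈ −¥365 trillion.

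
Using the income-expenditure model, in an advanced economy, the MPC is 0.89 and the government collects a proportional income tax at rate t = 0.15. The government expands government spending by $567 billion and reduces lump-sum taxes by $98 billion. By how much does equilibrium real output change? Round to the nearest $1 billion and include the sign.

+$2,687 billion

Expenditure multiplier = 1/(1 − c(1−t)) = 1/(1 − 0.89×0.85) = 1/0.2435 ≈ 4.107.
ΔG contributes k·ΔG = (+$567 billion) / 0.2435 ≈ +$2,328.5 billion.
ΔT of −$98 billion changes first-round spending by −c·ΔT = +$87.22 billion, contributing k·(−c·ΔT) = (+$87.22 billion) / 0.2435 ≈ +$358.2 billion.
Net ΔY = k(ΔG − c·ΔT) = (+$654.22 billion) / 0.2435 ≈ +$2,687 billion.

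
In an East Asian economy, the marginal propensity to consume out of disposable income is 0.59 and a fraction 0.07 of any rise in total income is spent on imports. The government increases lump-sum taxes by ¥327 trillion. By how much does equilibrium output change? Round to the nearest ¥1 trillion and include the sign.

−¥402 trillion

A lump-sum tax change of +¥327 trillion shifts disposable income by −¥327 trillion; first-round consumption changes by −c × ΔT = −0.59 × (+¥327 trillion) = −¥192.93 trillion.
Expenditure multiplier = 1/(1 − c + m) = 1/(1 − 0.59 + 0.07) = 1/0.48 ≈ 2.083.
The tax multiplier is −c × k ≈ −1.229, so ΔY = k × (−c·ΔT) = (−¥192.93 trillion) / 0.48 ≈ −¥402 trillion.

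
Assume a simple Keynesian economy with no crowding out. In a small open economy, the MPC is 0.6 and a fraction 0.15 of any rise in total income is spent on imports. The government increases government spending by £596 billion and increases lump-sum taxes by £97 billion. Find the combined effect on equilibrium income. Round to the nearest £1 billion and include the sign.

Expenditure multiplier = 1/(1 − c + m) = 1/(1 − 0.6 + 0.15) = 1/0.55 ≈ 1.818.
ΔG contributes k·ΔG = (+£596 billion) / 0.55 ≈ +£1,083.6 billion.
ΔT of +£97 billion changes first-round spending by −c·ΔT = −£58.2 billion, contributing k·(−c·ΔT) = (−£58.2 billion) / 0.55 ≈ −£105.8 billion.
Net ΔY = k(ΔG − c·ΔT) = (+£537.8 billion) / 0.55 ≈ +£978 billion.

+£978 billion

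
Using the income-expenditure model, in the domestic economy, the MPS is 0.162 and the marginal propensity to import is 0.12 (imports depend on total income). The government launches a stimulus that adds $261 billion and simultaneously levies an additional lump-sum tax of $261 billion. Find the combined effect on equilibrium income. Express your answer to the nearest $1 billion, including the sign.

MPC = 1 − MPS = 1 − 0.162 = 0.838.
Expenditure multiplier = 1/(1 − c + m) = 1/(1 − 0.838 + 0.12) = 1/0.282 ≈ 3.546.
ΔG contributes k·ΔG = (+$261 billion) / 0.282 ≈ +$925.5 billion.
ΔT of +$261 billion changes first-round spending by −c·ΔT = −$218.718 billion, contributing k·(−c·ΔT) = (−$218.718 billion) / 0.282 ≈ −$775.6 billion.
Net ΔY = k(ΔG − c·ΔT) = (+$42.282 billion) / 0.282 ≈ +$150 billion.

+$150 billion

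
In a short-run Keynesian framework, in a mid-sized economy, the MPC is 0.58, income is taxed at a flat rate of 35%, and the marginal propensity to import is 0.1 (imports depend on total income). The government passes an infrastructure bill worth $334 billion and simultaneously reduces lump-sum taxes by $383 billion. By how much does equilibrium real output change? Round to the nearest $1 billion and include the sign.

Expenditure multiplier = 1/(1 − c(1−t) + m) = 1/(1 − 0.58×0.65 + 0.1) = 1/0.723 ≈ 1.383.
ΔG contributes k·ΔG = (+$334 billion) / 0.723 ≈ +$462 billion.
ΔT of −$383 billion changes first-round spending by −c·ΔT = +$222.14 billion, contributing k·(−c·ΔT) = (+$222.14 billion) / 0.723 ≈ +$307.2 billion.
Net ΔY = k(ΔG − c·ΔT) = (+$556.14 billion) / 0.723 ≈ +$769 billion.

+$769 billion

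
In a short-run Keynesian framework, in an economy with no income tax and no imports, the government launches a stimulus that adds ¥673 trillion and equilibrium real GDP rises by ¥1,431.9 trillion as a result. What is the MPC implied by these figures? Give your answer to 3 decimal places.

Implied spending multiplier k = ΔY/ΔG = 1,431.9/673 ≈ 2.1276.
Since k = 1/(1 − MPC), MPC = 1 − 1/k = 1 − ΔG/ΔY = 1 − 673/1,431.9 ≈ 0.530.

0.530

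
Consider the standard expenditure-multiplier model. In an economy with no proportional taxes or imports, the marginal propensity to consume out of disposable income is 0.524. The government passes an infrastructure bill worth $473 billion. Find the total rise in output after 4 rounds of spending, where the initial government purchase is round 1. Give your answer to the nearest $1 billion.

Round 1 adds ΔG = $473 billion; each later round is MPC = 0.524 times the previous.
After 4 rounds: 473 + 247.852 + 129.874448 + 68.054210752 = ΔG·(1 − c^4)/(1 − c) = 473 × (1 − 0.075391979776)/0.476 ≈ $919 billion.

$919 billion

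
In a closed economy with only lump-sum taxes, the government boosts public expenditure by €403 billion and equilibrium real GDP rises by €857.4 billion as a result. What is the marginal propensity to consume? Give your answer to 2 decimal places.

Implied spending multiplier k = ΔY/ΔG = 857.4/403 ≈ 2.1275.
Since k = 1/(1 − MPC), MPC = 1 − 1/k = 1 − ΔG/ΔY = 1 − 403/857.4 ≈ 0.53.

0.53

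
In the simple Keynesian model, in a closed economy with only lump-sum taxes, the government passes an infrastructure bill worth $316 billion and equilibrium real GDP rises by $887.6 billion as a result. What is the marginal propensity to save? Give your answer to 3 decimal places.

0.356

Implied spending multiplier k = ΔY/ΔG = 887.6/316 ≈ 2.8089.
Since k = 1/(1 − MPC), MPC = 1 − 1/k = 1 − ΔG/ΔY = 1 − 316/887.6 ≈ 0.644.
MPS = 1 − MPC = 0.356.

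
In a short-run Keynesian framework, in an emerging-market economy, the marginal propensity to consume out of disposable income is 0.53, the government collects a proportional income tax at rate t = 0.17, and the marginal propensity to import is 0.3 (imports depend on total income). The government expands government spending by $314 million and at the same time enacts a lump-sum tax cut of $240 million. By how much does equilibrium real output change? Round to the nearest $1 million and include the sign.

+$513 million

Expenditure multiplier = 1/(1 − c(1−t) + m) = 1/(1 − 0.53×0.83 + 0.3) = 1/0.8601 ≈ 1.163.
ΔG contributes k·ΔG = (+$314 million) / 0.8601 ≈ +$365.1 million.
ΔT of −$240 million changes first-round spending by −c·ΔT = +$127.2 million, contributing k·(−c·ΔT) = (+$127.2 million) / 0.8601 ≈ +$147.9 million.
Net ΔY = k(ΔG − c·ΔT) = (+$441.2 million) / 0.8601 ≈ +$513 million.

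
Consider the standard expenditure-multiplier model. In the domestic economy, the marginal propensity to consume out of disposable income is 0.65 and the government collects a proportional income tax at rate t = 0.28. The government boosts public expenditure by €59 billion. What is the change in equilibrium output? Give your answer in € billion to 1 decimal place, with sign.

Government-spending multiplier = 1/(1 − c(1−t)) = 1/(1 − 0.65×0.72) = 1/0.532 ≈ 1.88.
ΔY = k × ΔG = (+€59 billion) / 0.532 ≈ +€110.9 billion.

+€110.9 billion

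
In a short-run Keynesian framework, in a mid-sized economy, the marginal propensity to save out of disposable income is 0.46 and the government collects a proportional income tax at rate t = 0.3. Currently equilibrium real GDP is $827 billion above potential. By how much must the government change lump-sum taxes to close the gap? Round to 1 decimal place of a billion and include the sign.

+$952.6 billion

MPC = 1 − MPS = 1 − 0.46 = 0.54.
Spending multiplier = 1/(1 − c(1−t)) = 1/(1 − 0.54×0.7) = 1/0.622 ≈ 1.608.
Tax multiplier = −c·k = −0.54/0.622 ≈ −0.868. Need ΔY = −$827 billion, so ΔT = ΔY/(−c·k) = −(−$827 billion) × 0.622 / 0.54 ≈ +$952.6 billion.
The government should raise lump-sum taxes by $952.6 billion.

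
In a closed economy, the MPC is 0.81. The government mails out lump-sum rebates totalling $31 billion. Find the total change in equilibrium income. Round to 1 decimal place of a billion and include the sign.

+$132.2 billion

A lump-sum tax change of −$31 billion shifts disposable income by +$31 billion; first-round consumption changes by −c × ΔT = −0.81 × (−$31 billion) = +$25.11 billion.
Expenditure multiplier = 1/(1 − MPC) = 1/(1 − 0.81) = 1/0.19 ≈ 5.263.
The tax multiplier is −c × k ≈ −4.263, so ΔY = k × (−c·ΔT) = (+$25.11 billion) / 0.19 ≈ +$132.2 billion.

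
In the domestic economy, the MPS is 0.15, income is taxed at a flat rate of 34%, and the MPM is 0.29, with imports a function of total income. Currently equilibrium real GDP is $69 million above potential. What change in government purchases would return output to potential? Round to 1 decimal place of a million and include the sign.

MPC = 1 − MPS = 1 − 0.15 = 0.85.
Spending multiplier = 1/(1 − c(1−t) + m) = 1/(1 − 0.85×0.66 + 0.29) = 1/0.729 ≈ 1.372.
Need ΔY = −$69 million, so ΔG = ΔY/k = (−$69 million) × 0.729 ≈ −$50.3 million.
The government should cut government purchases by $50.3 million.

−$50.3 million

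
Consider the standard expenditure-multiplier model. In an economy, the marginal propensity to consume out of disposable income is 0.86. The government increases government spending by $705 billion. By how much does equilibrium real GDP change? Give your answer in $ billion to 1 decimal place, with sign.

+$5,035.7 billion

Spending multiplier = 1/(1 − MPC) = 1/(1 − 0.86) = 1/0.14 ≈ 7.143.
ΔY = k × ΔG = (+$705 billion) / 0.14 ≈ +$5,035.7 billion.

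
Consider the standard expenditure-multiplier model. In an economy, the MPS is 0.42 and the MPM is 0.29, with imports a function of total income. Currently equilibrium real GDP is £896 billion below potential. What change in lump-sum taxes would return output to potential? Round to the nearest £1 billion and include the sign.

MPC = 1 − MPS = 1 − 0.42 = 0.58.
Spending multiplier = 1/(1 − c + m) = 1/(1 − 0.58 + 0.29) = 1/0.71 ≈ 1.408.
Tax multiplier = −c·k = −0.58/0.71 ≈ −0.817. Need ΔY = +£896 billion, so ΔT = ΔY/(−c·k) = −(+£896 billion) × 0.71 / 0.58 ≈ −£1,097 billion.
The government should cut lump-sum taxes by £1,097 billion.

−£1,097 billion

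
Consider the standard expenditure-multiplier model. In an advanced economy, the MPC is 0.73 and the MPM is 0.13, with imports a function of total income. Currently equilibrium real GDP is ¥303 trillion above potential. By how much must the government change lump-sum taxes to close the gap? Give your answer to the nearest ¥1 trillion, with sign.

+¥166 trillion

Spending multiplier = 1/(1 − c + m) = 1/(1 − 0.73 + 0.13) = 1/0.4 = 2.5.
Tax multiplier = −c·k = −0.73/0.4 = −1.825. Need ΔY = −¥303 trillion, so ΔT = ΔY/(−c·k) = −(−¥303 trillion) × 0.4 / 0.73 ≈ +¥166 trillion.
The government should raise lump-sum taxes by ¥166 trillion.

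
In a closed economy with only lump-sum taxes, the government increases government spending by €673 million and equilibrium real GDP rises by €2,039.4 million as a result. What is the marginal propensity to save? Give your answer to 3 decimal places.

Implied spending multiplier k = ΔY/ΔG = 2,039.4/673 ≈ 3.0303.
Since k = 1/(1 − MPC), MPC = 1 − 1/k = 1 − ΔG/ΔY = 1 − 673/2,039.4 ≈ 0.670.
MPS = 1 − MPC = 0.330.

0.330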